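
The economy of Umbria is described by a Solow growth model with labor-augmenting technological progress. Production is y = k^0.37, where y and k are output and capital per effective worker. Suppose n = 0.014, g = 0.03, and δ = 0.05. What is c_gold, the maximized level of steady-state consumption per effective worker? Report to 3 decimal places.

Break-even investment rate: n + g + δ = 0.014 + 0.03 + 0.05 = 0.094.
At the golden rule the marginal product of capital equals n+g+δ: 0.37·k^(0.37−1) = 0.094. Solving, k_gold = (0.37/0.094)^(1/0.63) ≈ 8.8016.
y_gold = 8.8016^0.37 ≈ 2.2361.
c_gold = y_gold − (n+g+δ)·k_gold = 2.2361 − 0.094·8.8016 ≈ 1.4087.

c_gold ≈ 1.409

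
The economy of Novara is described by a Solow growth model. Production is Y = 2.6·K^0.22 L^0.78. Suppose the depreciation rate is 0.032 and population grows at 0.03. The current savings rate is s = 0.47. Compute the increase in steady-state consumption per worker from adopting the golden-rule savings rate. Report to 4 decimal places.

Break-even investment rate: n + δ = 0.03 + 0.032 = 0.062.
Current steady state (s = 0.47): k* = (0.47·2.6/0.062)^(1/0.78) ≈ 45.6926, y* = 2.6·45.6926^0.22 ≈ 6.0275, c* = (1−0.47)·6.0275 ≈ 3.1946.
At the golden rule the marginal product of capital equals n+δ: 0.22·2.6·k^(0.22−1) = 0.062. Solving, k_gold = (0.22·2.6/0.062)^(1/0.78) ≈ 17.2657.
y_gold = 2.6·17.2657^0.22 ≈ 4.8658, c_gold = y_gold − 0.062·k_gold ≈ 3.7953.
Gain: Δc = 3.7953 − 3.1946 ≈ 0.6007.

Δc ≈ 0.6007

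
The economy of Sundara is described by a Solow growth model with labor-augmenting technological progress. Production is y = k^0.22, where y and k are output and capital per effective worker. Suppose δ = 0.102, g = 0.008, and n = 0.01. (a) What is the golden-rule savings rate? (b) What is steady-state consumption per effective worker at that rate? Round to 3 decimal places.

(a) s_gold = 0.220; (b) c_gold ≈ 0.925

n + g + δ = 0.01 + 0.008 + 0.102 = 0.12.
For Cobb-Douglas, s_gold equals capital's share: s_gold = 0.22.
At the golden rule the marginal product of capital equals n+g+δ: 0.22·k^(0.22−1) = 0.12. Solving, k_gold = (0.22/0.12)^(1/0.78) ≈ 2.1751.
y_gold = 2.1751^0.22 ≈ 1.1864; c_gold = (1−0.22)·y_gold ≈ 0.9254.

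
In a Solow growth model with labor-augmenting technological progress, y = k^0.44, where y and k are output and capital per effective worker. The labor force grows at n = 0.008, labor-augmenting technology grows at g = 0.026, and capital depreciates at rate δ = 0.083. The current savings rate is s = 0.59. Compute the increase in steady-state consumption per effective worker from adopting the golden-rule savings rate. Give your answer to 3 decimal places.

Δc ≈ 0.124

The effective depreciation rate is n + g + δ = 0.008 + 0.026 + 0.083 = 0.117.
Current steady state (s = 0.59): k* = (0.59/0.117)^(1/0.56) ≈ 17.9788, y* = 17.9788^0.44 ≈ 3.5653, c* = (1−0.59)·3.5653 ≈ 1.4618.
At the golden rule the marginal product of capital equals n+g+δ: 0.44·k^(0.44−1) = 0.117. Solving, k_gold = (0.44/0.117)^(1/0.56) ≈ 10.6479.
y_gold = 10.6479^0.44 ≈ 2.8314, c_gold = y_gold − 0.117·k_gold ≈ 1.5856.
Gain: Δc = 1.5856 − 1.4618 ≈ 0.1238.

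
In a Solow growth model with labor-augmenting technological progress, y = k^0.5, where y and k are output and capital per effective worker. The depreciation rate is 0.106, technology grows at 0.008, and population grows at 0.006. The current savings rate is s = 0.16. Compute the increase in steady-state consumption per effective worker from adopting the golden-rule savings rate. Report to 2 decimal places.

The effective depreciation rate is n + g + δ = 0.006 + 0.008 + 0.106 = 0.12.
Current steady state (s = 0.16): k* = (0.16/0.12)^(1/0.5) ≈ 1.7778, y* = 1.7778^0.5 ≈ 1.3333, c* = (1−0.16)·1.3333 ≈ 1.1200.
Maximizing c = f(k) − (n+g+δ)·k gives f'(k) = n+g+δ, i.e. 0.5·k^(0.5−1) = 0.12, so k_gold = (0.5/0.12)^(1/0.5) ≈ 17.3611.
y_gold = 17.3611^0.5 ≈ 4.1667, c_gold = y_gold − 0.12·k_gold ≈ 2.0833.
Gain: Δc = 2.0833 − 1.1200 ≈ 0.9633.

Δc ≈ 0.96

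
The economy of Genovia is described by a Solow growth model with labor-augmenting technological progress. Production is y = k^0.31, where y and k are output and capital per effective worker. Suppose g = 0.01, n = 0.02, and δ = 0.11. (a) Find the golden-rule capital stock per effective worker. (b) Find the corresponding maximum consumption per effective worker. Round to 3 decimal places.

Break-even investment rate: n + g + δ = 0.02 + 0.01 + 0.11 = 0.14.
Setting f'(k) = n+g+δ gives 0.31·k^(0.31−1) = 0.14, hence k_gold = (0.31/0.14)^(1/0.69) ≈ 3.1647.
y_gold = 3.1647^0.31 ≈ 1.4292; c_gold = y_gold − 0.14·k_gold ≈ 0.9862.

(a) k_gold ≈ 3.165; (b) c_gold ≈ 0.986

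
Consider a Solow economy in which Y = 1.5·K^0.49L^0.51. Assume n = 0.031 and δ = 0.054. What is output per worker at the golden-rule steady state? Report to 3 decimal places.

y_gold ≈ 11.918

Break-even investment rate: n + δ = 0.031 + 0.054 = 0.085.
Maximizing c = f(k) − (n+δ)·k gives f'(k) = n+δ, i.e. 0.49·1.5·k^(0.49−1) = 0.085, so k_gold = (0.49·1.5/0.085)^(1/0.51) ≈ 68.7064.
Output: y_gold = 1.5·k_gold^0.49 = 1.5·68.7064^0.49 ≈ 11.9184.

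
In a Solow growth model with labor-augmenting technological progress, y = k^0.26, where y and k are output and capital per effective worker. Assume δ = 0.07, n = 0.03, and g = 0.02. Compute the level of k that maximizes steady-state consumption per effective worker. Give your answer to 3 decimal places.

k_gold ≈ 2.843

The effective depreciation rate is n + g + δ = 0.03 + 0.02 + 0.07 = 0.12.
Maximizing c = f(k) − (n+g+δ)·k gives f'(k) = n+g+δ, i.e. 0.26·k^(0.26−1) = 0.12, so k_gold = (0.26/0.12)^(1/0.74) ≈ 2.8430.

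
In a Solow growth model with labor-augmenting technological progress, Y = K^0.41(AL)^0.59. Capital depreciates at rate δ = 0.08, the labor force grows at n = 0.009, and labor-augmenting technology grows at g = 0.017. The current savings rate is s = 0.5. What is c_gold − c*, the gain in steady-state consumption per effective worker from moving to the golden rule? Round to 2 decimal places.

The effective depreciation rate is n + g + δ = 0.009 + 0.017 + 0.08 = 0.106.
Current steady state (s = 0.5): k* = (0.5/0.106)^(1/0.59) ≈ 13.8613, y* = 13.8613^0.41 ≈ 2.9386, c* = (1−0.5)·2.9386 ≈ 1.4693.
Golden rule sets MPK = n+g+δ: 0.41·k^(0.41−1) = 0.106, so k_gold = (0.41/0.106)^(1/0.59) ≈ 9.9021.
y_gold = 9.9021^0.41 ≈ 2.5600, c_gold = y_gold − 0.106·k_gold ≈ 1.5104.
Gain: Δc = 1.5104 − 1.4693 ≈ 0.0411.

Δc ≈ 0.04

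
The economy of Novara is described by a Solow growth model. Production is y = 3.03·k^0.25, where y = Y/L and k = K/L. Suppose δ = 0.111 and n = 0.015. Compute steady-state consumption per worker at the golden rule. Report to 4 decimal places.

The effective depreciation rate is n + δ = 0.015 + 0.111 = 0.126.
Setting f'(k) = n+δ gives 0.25·3.03·k^(0.25−1) = 0.126, hence k_gold = (0.25·3.03/0.126)^(1/0.75) ≈ 10.9316.
y_gold = 3.03·10.9316^0.25 ≈ 5.5095.
c_gold = y_gold − (n+δ)·k_gold = 5.5095 − 0.126·10.9316 ≈ 4.1321.

c_gold ≈ 4.1321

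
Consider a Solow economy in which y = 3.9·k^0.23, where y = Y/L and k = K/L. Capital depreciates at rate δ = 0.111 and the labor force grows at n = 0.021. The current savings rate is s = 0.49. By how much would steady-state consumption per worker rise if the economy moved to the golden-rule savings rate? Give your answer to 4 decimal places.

Δc ≈ 0.9037

Capital per worker breaks even when investment replaces (n + δ)·k; here n + δ = 0.132.
Current steady state (s = 0.49): k* = (0.49·3.9/0.132)^(1/0.77) ≈ 32.1651, y* = 3.9·32.1651^0.23 ≈ 8.6649, c* = (1−0.49)·8.6649 ≈ 4.4191.
Maximizing c = f(k) − (n+δ)·k gives f'(k) = n+δ, i.e. 0.23·3.9·k^(0.23−1) = 0.132, so k_gold = (0.23·3.9/0.132)^(1/0.77) ≈ 12.0449.
y_gold = 3.9·12.0449^0.23 ≈ 6.9127, c_gold = y_gold − 0.132·k_gold ≈ 5.3228.
Gain: Δc = 5.3228 − 4.4191 ≈ 0.9037.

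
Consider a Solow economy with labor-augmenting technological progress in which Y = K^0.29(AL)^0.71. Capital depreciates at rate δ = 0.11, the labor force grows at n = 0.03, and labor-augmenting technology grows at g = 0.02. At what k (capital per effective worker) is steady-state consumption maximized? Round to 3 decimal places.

k_gold ≈ 2.311

Capital per effective worker breaks even when investment replaces (n + g + δ)·k; here n + g + δ = 0.16.
Golden rule sets MPK = n+g+δ: 0.29·k^(0.29−1) = 0.16, so k_gold = (0.29/0.16)^(1/0.71) ≈ 2.3109.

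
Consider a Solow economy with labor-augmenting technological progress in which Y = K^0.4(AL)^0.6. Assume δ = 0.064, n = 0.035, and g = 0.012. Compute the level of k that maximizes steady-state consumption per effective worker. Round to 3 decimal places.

k_gold ≈ 8.470

Break-even investment rate: n + g + δ = 0.035 + 0.012 + 0.064 = 0.111.
Setting f'(k) = n+g+δ gives 0.4·k^(0.4−1) = 0.111, hence k_gold = (0.4/0.111)^(1/0.6) ≈ 8.4702.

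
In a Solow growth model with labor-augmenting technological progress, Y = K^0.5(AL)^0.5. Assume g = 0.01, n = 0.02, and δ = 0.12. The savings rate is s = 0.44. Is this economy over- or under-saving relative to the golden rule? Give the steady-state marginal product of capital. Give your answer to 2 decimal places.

The effective depreciation rate is n + g + δ = 0.02 + 0.01 + 0.12 = 0.15.
Steady-state k*: s·k^0.5 = 0.15·k gives k* = (0.44/0.15)^(1/0.5) ≈ 8.6044.
MPK = 0.5·8.6044^(-0.5) ≈ 0.1705.
MPK > n+g+δ = 0.15, so the economy is dynamically efficient (under-saving).

under-saving; MPK ≈ 0.17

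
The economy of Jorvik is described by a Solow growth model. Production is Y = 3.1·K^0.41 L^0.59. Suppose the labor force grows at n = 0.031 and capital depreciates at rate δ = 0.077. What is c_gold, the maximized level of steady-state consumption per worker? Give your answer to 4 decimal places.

Break-even investment rate: n + δ = 0.031 + 0.077 = 0.108.
At the golden rule the marginal product of capital equals n+δ: 0.41·3.1·k^(0.41−1) = 0.108. Solving, k_gold = (0.41·3.1/0.108)^(1/0.59) ≈ 65.2804.
y_gold = 3.1·65.2804^0.41 ≈ 17.1958.
c_gold = y_gold − (n+δ)·k_gold = 17.1958 − 0.108·65.2804 ≈ 10.1455.

c_gold ≈ 10.1455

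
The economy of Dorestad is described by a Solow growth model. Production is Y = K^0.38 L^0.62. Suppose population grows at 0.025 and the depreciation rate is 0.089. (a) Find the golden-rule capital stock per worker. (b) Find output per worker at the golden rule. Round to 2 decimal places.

Break-even investment rate: n + δ = 0.025 + 0.089 = 0.114.
Maximizing c = f(k) − (n+δ)·k gives f'(k) = n+δ, i.e. 0.38·k^(0.38−1) = 0.114, so k_gold = (0.38/0.114)^(1/0.62) ≈ 6.9719.
y_gold = 6.9719^0.38 ≈ 2.0916.

(a) k_gold ≈ 6.97; (b) y_gold ≈ 2.09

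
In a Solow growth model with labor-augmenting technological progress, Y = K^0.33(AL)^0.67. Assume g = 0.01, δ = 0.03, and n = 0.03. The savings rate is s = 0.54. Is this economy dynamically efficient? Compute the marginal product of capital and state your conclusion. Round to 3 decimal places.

dynamically inefficient; MPK ≈ 0.043

Capital per effective worker breaks even when investment replaces (n + g + δ)·k; here n + g + δ = 0.07.
Steady-state k*: s·k^0.33 = 0.07·k gives k* = (0.54/0.07)^(1/0.67) ≈ 21.1019.
MPK = 0.33·21.1019^(-0.67) ≈ 0.0428.
MPK < n+g+δ = 0.07, so the economy is dynamically inefficient (over-saving).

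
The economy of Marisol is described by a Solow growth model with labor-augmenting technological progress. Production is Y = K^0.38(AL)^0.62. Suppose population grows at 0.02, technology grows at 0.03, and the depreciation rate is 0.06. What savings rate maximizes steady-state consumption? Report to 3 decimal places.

s_gold = 0.380

n + g + δ = 0.02 + 0.03 + 0.06 = 0.11.
At the golden rule MPK = n+g+δ, and in any Cobb-Douglas steady state s = (n+g+δ)·k/y = MPK·k/y = capital's share 0.38.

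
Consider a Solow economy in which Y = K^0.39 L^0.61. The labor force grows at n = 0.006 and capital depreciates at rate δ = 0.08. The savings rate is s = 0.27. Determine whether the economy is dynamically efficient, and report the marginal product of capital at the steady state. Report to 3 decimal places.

dynamically efficient; MPK ≈ 0.124

n + δ = 0.006 + 0.08 = 0.086.
Steady-state k*: s·k^0.39 = 0.086·k gives k* = (0.27/0.086)^(1/0.61) ≈ 6.5243.
MPK = 0.39·6.5243^(-0.61) ≈ 0.1242.
MPK > n+δ = 0.086, so the economy is dynamically efficient (under-saving).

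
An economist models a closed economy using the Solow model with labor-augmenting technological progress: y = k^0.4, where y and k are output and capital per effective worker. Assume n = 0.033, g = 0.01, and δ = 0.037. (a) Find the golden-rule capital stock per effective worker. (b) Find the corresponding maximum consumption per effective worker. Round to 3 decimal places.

(a) k_gold ≈ 14.620; (b) c_gold ≈ 1.754

Break-even investment rate: n + g + δ = 0.033 + 0.01 + 0.037 = 0.08.
Golden rule sets MPK = n+g+δ: 0.4·k^(0.4−1) = 0.08, so k_gold = (0.4/0.08)^(1/0.6) ≈ 14.6201.
y_gold = 14.6201^0.4 ≈ 2.9240; c_gold = y_gold − 0.08·k_gold ≈ 1.7544.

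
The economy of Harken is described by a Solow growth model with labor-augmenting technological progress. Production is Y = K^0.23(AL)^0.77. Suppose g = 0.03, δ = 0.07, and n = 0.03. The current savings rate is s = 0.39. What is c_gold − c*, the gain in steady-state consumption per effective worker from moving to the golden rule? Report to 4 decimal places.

Break-even investment rate: n + g + δ = 0.03 + 0.03 + 0.07 = 0.13.
Current steady state (s = 0.39): k* = (0.39/0.13)^(1/0.77) ≈ 4.1652, y* = 4.1652^0.23 ≈ 1.3884, c* = (1−0.39)·1.3884 ≈ 0.8469.
Maximizing c = f(k) − (n+g+δ)·k gives f'(k) = n+g+δ, i.e. 0.23·k^(0.23−1) = 0.13, so k_gold = (0.23/0.13)^(1/0.77) ≈ 2.0980.
y_gold = 2.0980^0.23 ≈ 1.1858, c_gold = y_gold − 0.13·k_gold ≈ 0.9131.
Gain: Δc = 0.9131 − 0.8469 ≈ 0.0661.

Δc ≈ 0.0661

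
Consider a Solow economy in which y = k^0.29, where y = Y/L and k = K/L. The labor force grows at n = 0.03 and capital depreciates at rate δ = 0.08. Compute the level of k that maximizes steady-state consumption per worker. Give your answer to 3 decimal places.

Capital per worker breaks even when investment replaces (n + δ)·k; here n + δ = 0.11.
Golden rule sets MPK = n+δ: 0.29·k^(0.29−1) = 0.11, so k_gold = (0.29/0.11)^(1/0.71) ≈ 3.9171.

k_gold ≈ 3.917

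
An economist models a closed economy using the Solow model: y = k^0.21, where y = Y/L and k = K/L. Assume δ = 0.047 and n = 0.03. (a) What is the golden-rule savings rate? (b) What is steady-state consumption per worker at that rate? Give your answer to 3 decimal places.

Break-even investment rate: n + δ = 0.03 + 0.047 = 0.077.
For Cobb-Douglas, s_gold equals capital's share: s_gold = 0.21.
At the golden rule the marginal product of capital equals n+δ: 0.21·k^(0.21−1) = 0.077. Solving, k_gold = (0.21/0.077)^(1/0.79) ≈ 3.5609.
y_gold = 3.5609^0.21 ≈ 1.3056; c_gold = (1−0.21)·y_gold ≈ 1.0315.

(a) s_gold = 0.210; (b) c_gold ≈ 1.031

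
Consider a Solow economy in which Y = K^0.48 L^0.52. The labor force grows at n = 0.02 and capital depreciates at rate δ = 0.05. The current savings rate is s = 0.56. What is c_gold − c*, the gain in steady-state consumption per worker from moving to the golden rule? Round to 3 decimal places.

Δc ≈ 0.075

n + δ = 0.02 + 0.05 = 0.07.
Current steady state (s = 0.56): k* = (0.56/0.07)^(1/0.52) ≈ 54.5395, y* = 54.5395^0.48 ≈ 6.8174, c* = (1−0.56)·6.8174 ≈ 2.9997.
Setting f'(k) = n+δ gives 0.48·k^(0.48−1) = 0.07, hence k_gold = (0.48/0.07)^(1/0.52) ≈ 40.5478.
y_gold = 40.5478^0.48 ≈ 5.9132, c_gold = y_gold − 0.07·k_gold ≈ 3.0749.
Gain: Δc = 3.0749 − 2.9997 ≈ 0.0752.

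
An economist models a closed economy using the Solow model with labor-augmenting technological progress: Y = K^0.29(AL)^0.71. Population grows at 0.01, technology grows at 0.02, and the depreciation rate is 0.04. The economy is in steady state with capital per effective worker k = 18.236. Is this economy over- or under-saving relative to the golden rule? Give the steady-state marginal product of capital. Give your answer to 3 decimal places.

Break-even investment rate: n + g + δ = 0.01 + 0.02 + 0.04 = 0.07.
MPK = 0.29·k^(0.29−1) = 0.29·18.236^(-0.71) ≈ 0.0369.
MPK < 0.07, so the economy is dynamically inefficient (over-saving).

over-saving; MPK ≈ 0.037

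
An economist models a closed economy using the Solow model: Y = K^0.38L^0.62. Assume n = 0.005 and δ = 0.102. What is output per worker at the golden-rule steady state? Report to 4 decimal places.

y_gold ≈ 2.1744

The effective depreciation rate is n + δ = 0.005 + 0.102 = 0.107.
Setting f'(k) = n+δ gives 0.38·k^(0.38−1) = 0.107, hence k_gold = (0.38/0.107)^(1/0.62) ≈ 7.7222.
Output: y_gold = k_gold^0.38 = 7.7222^0.38 ≈ 2.1744.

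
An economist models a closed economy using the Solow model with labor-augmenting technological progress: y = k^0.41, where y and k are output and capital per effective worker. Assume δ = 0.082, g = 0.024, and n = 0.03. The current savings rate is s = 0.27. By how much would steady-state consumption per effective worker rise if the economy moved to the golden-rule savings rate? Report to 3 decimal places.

Capital per effective worker breaks even when investment replaces (n + g + δ)·k; here n + g + δ = 0.136.
Current steady state (s = 0.27): k* = (0.27/0.136)^(1/0.59) ≈ 3.1973, y* = 3.1973^0.41 ≈ 1.6105, c* = (1−0.27)·1.6105 ≈ 1.1757.
Setting f'(k) = n+g+δ gives 0.41·k^(0.41−1) = 0.136, hence k_gold = (0.41/0.136)^(1/0.59) ≈ 6.4905.
y_gold = 6.4905^0.41 ≈ 2.1530, c_gold = y_gold − 0.136·k_gold ≈ 1.2702.
Gain: Δc = 1.2702 − 1.1757 ≈ 0.0946.

Δc ≈ 0.095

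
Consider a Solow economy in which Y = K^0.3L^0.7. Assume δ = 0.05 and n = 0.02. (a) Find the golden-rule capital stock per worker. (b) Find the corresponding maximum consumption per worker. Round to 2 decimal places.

The effective depreciation rate is n + δ = 0.02 + 0.05 = 0.07.
At the golden rule the marginal product of capital equals n+δ: 0.3·k^(0.3−1) = 0.07. Solving, k_gold = (0.3/0.07)^(1/0.7) ≈ 7.9963.
y_gold = 7.9963^0.3 ≈ 1.8658; c_gold = y_gold − 0.07·k_gold ≈ 1.3061.

(a) k_gold ≈ 8.00; (b) c_gold ≈ 1.31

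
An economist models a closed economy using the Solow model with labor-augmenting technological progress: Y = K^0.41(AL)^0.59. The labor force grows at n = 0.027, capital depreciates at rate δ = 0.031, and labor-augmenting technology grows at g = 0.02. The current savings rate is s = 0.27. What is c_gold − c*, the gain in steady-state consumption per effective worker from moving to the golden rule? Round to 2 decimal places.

n + g + δ = 0.027 + 0.02 + 0.031 = 0.078.
Current steady state (s = 0.27): k* = (0.27/0.078)^(1/0.59) ≈ 8.2038, y* = 8.2038^0.41 ≈ 2.3700, c* = (1−0.27)·2.3700 ≈ 1.7301.
Setting f'(k) = n+g+δ gives 0.41·k^(0.41−1) = 0.078, hence k_gold = (0.41/0.078)^(1/0.59) ≈ 16.6536.
y_gold = 16.6536^0.41 ≈ 3.1682, c_gold = y_gold − 0.078·k_gold ≈ 1.8693.
Gain: Δc = 1.8693 − 1.7301 ≈ 0.1392.

Δc ≈ 0.14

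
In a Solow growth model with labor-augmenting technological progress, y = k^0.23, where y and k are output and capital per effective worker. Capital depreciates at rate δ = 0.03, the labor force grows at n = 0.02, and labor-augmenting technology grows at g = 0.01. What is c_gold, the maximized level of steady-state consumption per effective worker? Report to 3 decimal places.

The effective depreciation rate is n + g + δ = 0.02 + 0.01 + 0.03 = 0.06.
At the golden rule the marginal product of capital equals n+g+δ: 0.23·k^(0.23−1) = 0.06. Solving, k_gold = (0.23/0.06)^(1/0.77) ≈ 5.7265.
y_gold = 5.7265^0.23 ≈ 1.4939.
c_gold = y_gold − (n+g+δ)·k_gold = 1.4939 − 0.06·5.7265 ≈ 1.1503.

c_gold ≈ 1.150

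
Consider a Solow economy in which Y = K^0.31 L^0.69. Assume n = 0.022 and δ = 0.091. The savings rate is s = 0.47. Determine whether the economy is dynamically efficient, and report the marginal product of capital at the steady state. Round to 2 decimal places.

dynamically inefficient; MPK ≈ 0.07

n + δ = 0.022 + 0.091 = 0.113.
Steady-state k*: s·k^0.31 = 0.113·k gives k* = (0.47/0.113)^(1/0.69) ≈ 7.8910.
MPK = 0.31·7.8910^(-0.69) ≈ 0.0745.
MPK < n+δ = 0.113, so the economy is dynamically inefficient (over-saving).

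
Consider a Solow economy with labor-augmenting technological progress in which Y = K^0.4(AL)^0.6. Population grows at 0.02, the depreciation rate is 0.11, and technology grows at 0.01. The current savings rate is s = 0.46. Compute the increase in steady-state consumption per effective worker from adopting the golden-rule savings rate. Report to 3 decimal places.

Break-even investment rate: n + g + δ = 0.02 + 0.01 + 0.11 = 0.14.
Current steady state (s = 0.46): k* = (0.46/0.14)^(1/0.6) ≈ 7.2619, y* = 7.2619^0.4 ≈ 2.2101, c* = (1−0.46)·2.2101 ≈ 1.1935.
Maximizing c = f(k) − (n+g+δ)·k gives f'(k) = n+g+δ, i.e. 0.4·k^(0.4−1) = 0.14, so k_gold = (0.4/0.14)^(1/0.6) ≈ 5.7529.
y_gold = 5.7529^0.4 ≈ 2.0135, c_gold = y_gold − 0.14·k_gold ≈ 1.2081.
Gain: Δc = 1.2081 − 1.1935 ≈ 0.0146.

Δc ≈ 0.015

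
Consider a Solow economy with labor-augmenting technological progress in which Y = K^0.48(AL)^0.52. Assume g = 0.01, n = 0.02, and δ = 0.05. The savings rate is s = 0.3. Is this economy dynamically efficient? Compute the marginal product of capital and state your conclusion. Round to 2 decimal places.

dynamically efficient; MPK ≈ 0.13

Break-even investment rate: n + g + δ = 0.02 + 0.01 + 0.05 = 0.08.
Steady-state k*: s·k^0.48 = 0.08·k gives k* = (0.3/0.08)^(1/0.52) ≈ 12.7030.
MPK = 0.48·12.7030^(-0.52) ≈ 0.1280.
MPK > n+g+δ = 0.08, so the economy is dynamically efficient (under-saving).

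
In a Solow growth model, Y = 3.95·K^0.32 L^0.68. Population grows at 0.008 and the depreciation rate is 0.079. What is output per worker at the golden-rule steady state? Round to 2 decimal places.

n + δ = 0.008 + 0.079 = 0.087.
Maximizing c = f(k) − (n+δ)·k gives f'(k) = n+δ, i.e. 0.32·3.95·k^(0.32−1) = 0.087, so k_gold = (0.32·3.95/0.087)^(1/0.68) ≈ 51.1869.
Output: y_gold = 3.95·k_gold^0.32 = 3.95·51.1869^0.32 ≈ 13.9164.

y_gold ≈ 13.92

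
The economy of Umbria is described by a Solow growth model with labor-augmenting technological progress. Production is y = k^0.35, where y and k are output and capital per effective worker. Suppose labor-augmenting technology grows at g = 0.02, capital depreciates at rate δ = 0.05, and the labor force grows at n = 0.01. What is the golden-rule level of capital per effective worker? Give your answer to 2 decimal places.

The effective depreciation rate is n + g + δ = 0.01 + 0.02 + 0.05 = 0.08.
At the golden rule the marginal product of capital equals n+g+δ: 0.35·k^(0.35−1) = 0.08. Solving, k_gold = (0.35/0.08)^(1/0.65) ≈ 9.6855.

k_gold ≈ 9.69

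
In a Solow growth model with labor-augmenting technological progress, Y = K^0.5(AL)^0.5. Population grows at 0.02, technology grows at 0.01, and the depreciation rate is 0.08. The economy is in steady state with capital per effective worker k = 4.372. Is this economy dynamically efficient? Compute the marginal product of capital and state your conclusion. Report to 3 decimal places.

dynamically efficient; MPK ≈ 0.239

Capital per effective worker breaks even when investment replaces (n + g + δ)·k; here n + g + δ = 0.11.
MPK = 0.5·k^(0.5−1) = 0.5·4.372^(-0.5) ≈ 0.2391.
MPK > 0.11, so the economy is dynamically efficient (under-saving).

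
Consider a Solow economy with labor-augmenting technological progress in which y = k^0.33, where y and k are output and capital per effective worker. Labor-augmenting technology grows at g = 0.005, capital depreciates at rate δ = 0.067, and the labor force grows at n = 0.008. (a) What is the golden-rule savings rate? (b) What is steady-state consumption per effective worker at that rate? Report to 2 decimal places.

(a) s_gold = 0.33; (b) c_gold ≈ 1.35

n + g + δ = 0.008 + 0.005 + 0.067 = 0.08.
For Cobb-Douglas, s_gold equals capital's share: s_gold = 0.33.
At the golden rule the marginal product of capital equals n+g+δ: 0.33·k^(0.33−1) = 0.08. Solving, k_gold = (0.33/0.08)^(1/0.67) ≈ 8.2898.
y_gold = 8.2898^0.33 ≈ 2.0096; c_gold = (1−0.33)·y_gold ≈ 1.3465.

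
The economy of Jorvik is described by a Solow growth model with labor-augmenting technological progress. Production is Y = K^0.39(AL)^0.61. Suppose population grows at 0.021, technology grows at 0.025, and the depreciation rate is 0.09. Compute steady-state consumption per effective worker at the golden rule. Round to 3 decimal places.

c_gold ≈ 1.196

Break-even investment rate: n + g + δ = 0.021 + 0.025 + 0.09 = 0.136.
Maximizing c = f(k) − (n+g+δ)·k gives f'(k) = n+g+δ, i.e. 0.39·k^(0.39−1) = 0.136, so k_gold = (0.39/0.136)^(1/0.61) ≈ 5.6240.
y_gold = 5.6240^0.39 ≈ 1.9612.
c_gold = y_gold − (n+g+δ)·k_gold = 1.9612 − 0.136·5.6240 ≈ 1.1963.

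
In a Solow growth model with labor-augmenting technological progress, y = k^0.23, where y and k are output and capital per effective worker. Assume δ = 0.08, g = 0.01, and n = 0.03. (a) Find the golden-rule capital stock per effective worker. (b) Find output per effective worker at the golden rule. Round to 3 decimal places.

n + g + δ = 0.03 + 0.01 + 0.08 = 0.12.
At the golden rule the marginal product of capital equals n+g+δ: 0.23·k^(0.23−1) = 0.12. Solving, k_gold = (0.23/0.12)^(1/0.77) ≈ 2.3278.
y_gold = 2.3278^0.23 ≈ 1.2145.

(a) k_gold ≈ 2.328; (b) y_gold ≈ 1.214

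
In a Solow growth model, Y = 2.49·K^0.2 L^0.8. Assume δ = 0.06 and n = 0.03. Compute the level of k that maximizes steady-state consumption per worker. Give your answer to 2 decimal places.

n + δ = 0.03 + 0.06 = 0.09.
Golden rule sets MPK = n+δ: 0.2·2.49·k^(0.2−1) = 0.09, so k_gold = (0.2·2.49/0.09)^(1/0.8) ≈ 8.4866.

k_gold ≈ 8.49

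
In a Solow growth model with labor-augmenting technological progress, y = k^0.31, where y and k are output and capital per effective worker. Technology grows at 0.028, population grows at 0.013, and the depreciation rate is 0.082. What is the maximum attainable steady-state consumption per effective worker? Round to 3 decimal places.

c_gold ≈ 1.045

Capital per effective worker breaks even when investment replaces (n + g + δ)·k; here n + g + δ = 0.123.
Golden rule sets MPK = n+g+δ: 0.31·k^(0.31−1) = 0.123, so k_gold = (0.31/0.123)^(1/0.69) ≈ 3.8179.
y_gold = 3.8179^0.31 ≈ 1.5148.
c_gold = y_gold − (n+g+δ)·k_gold = 1.5148 − 0.123·3.8179 ≈ 1.0452.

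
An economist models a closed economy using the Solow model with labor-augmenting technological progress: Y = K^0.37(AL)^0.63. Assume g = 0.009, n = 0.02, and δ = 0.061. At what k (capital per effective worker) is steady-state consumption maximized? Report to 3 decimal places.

The effective depreciation rate is n + g + δ = 0.02 + 0.009 + 0.061 = 0.09.
Golden rule sets MPK = n+g+δ: 0.37·k^(0.37−1) = 0.09, so k_gold = (0.37/0.09)^(1/0.63) ≈ 9.4306.

k_gold ≈ 9.431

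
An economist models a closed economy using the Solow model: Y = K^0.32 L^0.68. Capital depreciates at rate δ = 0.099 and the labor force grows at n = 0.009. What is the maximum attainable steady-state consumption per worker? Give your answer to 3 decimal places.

c_gold ≈ 1.134

The effective depreciation rate is n + δ = 0.009 + 0.099 = 0.108.
Setting f'(k) = n+δ gives 0.32·k^(0.32−1) = 0.108, hence k_gold = (0.32/0.108)^(1/0.68) ≈ 4.9399.
y_gold = 4.9399^0.32 ≈ 1.6672.
c_gold = y_gold − (n+δ)·k_gold = 1.6672 − 0.108·4.9399 ≈ 1.1337.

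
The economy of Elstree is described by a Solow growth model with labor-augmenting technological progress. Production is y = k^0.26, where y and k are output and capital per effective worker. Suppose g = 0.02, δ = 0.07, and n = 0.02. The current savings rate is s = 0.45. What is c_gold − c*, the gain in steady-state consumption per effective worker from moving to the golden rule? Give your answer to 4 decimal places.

Δc ≈ 0.0989

Break-even investment rate: n + g + δ = 0.02 + 0.02 + 0.07 = 0.11.
Current steady state (s = 0.45): k* = (0.45/0.11)^(1/0.74) ≈ 6.7109, y* = 6.7109^0.26 ≈ 1.6405, c* = (1−0.45)·1.6405 ≈ 0.9022.
Golden rule sets MPK = n+g+δ: 0.26·k^(0.26−1) = 0.11, so k_gold = (0.26/0.11)^(1/0.74) ≈ 3.1977.
y_gold = 3.1977^0.26 ≈ 1.3529, c_gold = y_gold − 0.11·k_gold ≈ 1.0011.
Gain: Δc = 1.0011 − 0.9022 ≈ 0.0989.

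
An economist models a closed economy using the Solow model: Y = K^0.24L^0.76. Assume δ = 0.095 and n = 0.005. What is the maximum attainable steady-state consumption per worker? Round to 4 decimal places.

Break-even investment rate: n + δ = 0.005 + 0.095 = 0.1.
Setting f'(k) = n+δ gives 0.24·k^(0.24−1) = 0.1, hence k_gold = (0.24/0.1)^(1/0.76) ≈ 3.1643.
y_gold = 3.1643^0.24 ≈ 1.3185.
c_gold = y_gold − (n+δ)·k_gold = 1.3185 − 0.1·3.1643 ≈ 1.0020.

c_gold ≈ 1.0020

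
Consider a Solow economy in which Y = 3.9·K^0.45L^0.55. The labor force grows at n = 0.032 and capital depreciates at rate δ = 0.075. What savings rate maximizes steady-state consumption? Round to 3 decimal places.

Capital per worker breaks even when investment replaces (n + δ)·k; here n + δ = 0.107.
At the golden rule MPK = n+δ, and in any Cobb-Douglas steady state s = (n+δ)·k/y = MPK·k/y = capital's share 0.45.

s_gold = 0.450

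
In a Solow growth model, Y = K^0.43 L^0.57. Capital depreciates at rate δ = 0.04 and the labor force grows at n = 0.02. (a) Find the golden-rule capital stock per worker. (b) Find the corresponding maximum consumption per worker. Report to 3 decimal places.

(a) k_gold ≈ 31.663; (b) c_gold ≈ 2.518

n + δ = 0.02 + 0.04 = 0.06.
Golden rule sets MPK = n+δ: 0.43·k^(0.43−1) = 0.06, so k_gold = (0.43/0.06)^(1/0.57) ≈ 31.6633.
y_gold = 31.6633^0.43 ≈ 4.4181; c_gold = y_gold − 0.06·k_gold ≈ 2.5183.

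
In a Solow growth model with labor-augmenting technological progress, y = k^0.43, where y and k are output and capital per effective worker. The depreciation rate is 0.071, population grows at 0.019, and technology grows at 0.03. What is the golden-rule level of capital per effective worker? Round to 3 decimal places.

Break-even investment rate: n + g + δ = 0.019 + 0.03 + 0.071 = 0.12.
Golden rule sets MPK = n+g+δ: 0.43·k^(0.43−1) = 0.12, so k_gold = (0.43/0.12)^(1/0.57) ≈ 9.3850.

k_gold ≈ 9.385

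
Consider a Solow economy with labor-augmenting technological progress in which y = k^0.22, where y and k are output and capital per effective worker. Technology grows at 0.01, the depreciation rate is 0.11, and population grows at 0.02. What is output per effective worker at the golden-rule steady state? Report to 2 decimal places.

n + g + δ = 0.02 + 0.01 + 0.11 = 0.14.
Golden rule sets MPK = n+g+δ: 0.22·k^(0.22−1) = 0.14, so k_gold = (0.22/0.14)^(1/0.78) ≈ 1.7851.
Output: y_gold = k_gold^0.22 = 1.7851^0.22 ≈ 1.1360.

y_gold ≈ 1.14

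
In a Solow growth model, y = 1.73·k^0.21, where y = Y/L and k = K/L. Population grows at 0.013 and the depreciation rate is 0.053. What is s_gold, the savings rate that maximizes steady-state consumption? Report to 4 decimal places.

Capital per worker breaks even when investment replaces (n + δ)·k; here n + δ = 0.066.
At the golden rule MPK = n+δ, and in any Cobb-Douglas steady state s = (n+δ)·k/y = MPK·k/y = capital's share 0.21.

s_gold = 0.2100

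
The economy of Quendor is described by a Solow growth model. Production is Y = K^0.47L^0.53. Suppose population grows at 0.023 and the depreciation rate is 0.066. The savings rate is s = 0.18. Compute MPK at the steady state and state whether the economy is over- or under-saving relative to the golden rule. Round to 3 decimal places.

Break-even investment rate: n + δ = 0.023 + 0.066 = 0.089.
Steady-state k*: s·k^0.47 = 0.089·k gives k* = (0.18/0.089)^(1/0.53) ≈ 3.7769.
MPK = 0.47·3.7769^(-0.53) ≈ 0.2324.
MPK > n+δ = 0.089, so the economy is dynamically efficient (under-saving).

under-saving; MPK ≈ 0.232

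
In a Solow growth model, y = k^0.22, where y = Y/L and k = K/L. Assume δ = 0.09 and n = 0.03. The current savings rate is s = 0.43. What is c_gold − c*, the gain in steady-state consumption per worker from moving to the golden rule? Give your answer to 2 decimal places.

n + δ = 0.03 + 0.09 = 0.12.
Current steady state (s = 0.43): k* = (0.43/0.12)^(1/0.78) ≈ 5.1360, y* = 5.1360^0.22 ≈ 1.4333, c* = (1−0.43)·1.4333 ≈ 0.8170.
Golden rule sets MPK = n+δ: 0.22·k^(0.22−1) = 0.12, so k_gold = (0.22/0.12)^(1/0.78) ≈ 2.1751.
y_gold = 2.1751^0.22 ≈ 1.1864, c_gold = y_gold − 0.12·k_gold ≈ 0.9254.
Gain: Δc = 0.9254 − 0.8170 ≈ 0.1084.

Δc ≈ 0.11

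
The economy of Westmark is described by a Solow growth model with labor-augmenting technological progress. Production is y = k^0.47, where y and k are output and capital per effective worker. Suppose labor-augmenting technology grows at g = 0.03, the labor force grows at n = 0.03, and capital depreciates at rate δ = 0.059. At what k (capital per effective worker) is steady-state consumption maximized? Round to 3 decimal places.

Break-even investment rate: n + g + δ = 0.03 + 0.03 + 0.059 = 0.119.
Maximizing c = f(k) − (n+g+δ)·k gives f'(k) = n+g+δ, i.e. 0.47·k^(0.47−1) = 0.119, so k_gold = (0.47/0.119)^(1/0.53) ≈ 13.3527.

k_gold ≈ 13.353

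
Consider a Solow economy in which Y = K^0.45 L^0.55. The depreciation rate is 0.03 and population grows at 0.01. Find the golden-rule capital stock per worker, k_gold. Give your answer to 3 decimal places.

k_gold ≈ 81.505

Break-even investment rate: n + δ = 0.01 + 0.03 = 0.04.
Setting f'(k) = n+δ gives 0.45·k^(0.45−1) = 0.04, hence k_gold = (0.45/0.04)^(1/0.55) ≈ 81.5054.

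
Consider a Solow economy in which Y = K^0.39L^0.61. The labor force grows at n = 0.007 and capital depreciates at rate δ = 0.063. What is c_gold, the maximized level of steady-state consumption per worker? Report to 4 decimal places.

Break-even investment rate: n + δ = 0.007 + 0.063 = 0.07.
Setting f'(k) = n+δ gives 0.39·k^(0.39−1) = 0.07, hence k_gold = (0.39/0.07)^(1/0.61) ≈ 16.7069.
y_gold = 16.7069^0.39 ≈ 2.9987.
c_gold = y_gold − (n+δ)·k_gold = 2.9987 − 0.07·16.7069 ≈ 1.8292.

c_gold ≈ 1.8292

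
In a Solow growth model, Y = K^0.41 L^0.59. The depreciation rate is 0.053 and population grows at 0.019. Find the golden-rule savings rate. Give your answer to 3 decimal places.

The effective depreciation rate is n + δ = 0.019 + 0.053 = 0.072.
At the golden rule MPK = n+δ, and in any Cobb-Douglas steady state s = (n+δ)·k/y = MPK·k/y = capital's share 0.41.

s_gold = 0.410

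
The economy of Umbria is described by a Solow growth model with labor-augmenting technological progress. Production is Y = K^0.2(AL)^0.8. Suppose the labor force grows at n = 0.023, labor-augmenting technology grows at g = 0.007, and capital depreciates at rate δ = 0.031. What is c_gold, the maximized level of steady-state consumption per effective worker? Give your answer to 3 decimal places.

c_gold ≈ 1.077

n + g + δ = 0.023 + 0.007 + 0.031 = 0.061.
Maximizing c = f(k) − (n+g+δ)·k gives f'(k) = n+g+δ, i.e. 0.2·k^(0.2−1) = 0.061, so k_gold = (0.2/0.061)^(1/0.8) ≈ 4.4119.
y_gold = 4.4119^0.2 ≈ 1.3456.
c_gold = y_gold − (n+g+δ)·k_gold = 1.3456 − 0.061·4.4119 ≈ 1.0765.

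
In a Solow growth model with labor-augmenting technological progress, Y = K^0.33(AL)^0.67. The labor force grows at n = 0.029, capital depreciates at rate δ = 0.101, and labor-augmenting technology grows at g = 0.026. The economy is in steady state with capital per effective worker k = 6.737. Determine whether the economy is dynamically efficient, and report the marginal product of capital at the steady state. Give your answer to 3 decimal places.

Capital per effective worker breaks even when investment replaces (n + g + δ)·k; here n + g + δ = 0.156.
MPK = 0.33·k^(0.33−1) = 0.33·6.737^(-0.67) ≈ 0.0919.
MPK < 0.156, so the economy is dynamically inefficient (over-saving).

dynamically inefficient; MPK ≈ 0.092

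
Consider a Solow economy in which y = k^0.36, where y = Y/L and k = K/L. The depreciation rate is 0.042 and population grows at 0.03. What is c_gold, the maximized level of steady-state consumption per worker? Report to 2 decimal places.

Break-even investment rate: n + δ = 0.03 + 0.042 = 0.072.
Golden rule sets MPK = n+δ: 0.36·k^(0.36−1) = 0.072, so k_gold = (0.36/0.072)^(1/0.64) ≈ 12.3635.
y_gold = 12.3635^0.36 ≈ 2.4727.
c_gold = y_gold − (n+δ)·k_gold = 2.4727 − 0.072·12.3635 ≈ 1.5825.

c_gold ≈ 1.58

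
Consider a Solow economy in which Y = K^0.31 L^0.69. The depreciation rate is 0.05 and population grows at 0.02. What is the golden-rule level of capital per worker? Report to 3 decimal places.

k_gold ≈ 8.642

Break-even investment rate: n + δ = 0.02 + 0.05 = 0.07.
Setting f'(k) = n+δ gives 0.31·k^(0.31−1) = 0.07, hence k_gold = (0.31/0.07)^(1/0.69) ≈ 8.6420.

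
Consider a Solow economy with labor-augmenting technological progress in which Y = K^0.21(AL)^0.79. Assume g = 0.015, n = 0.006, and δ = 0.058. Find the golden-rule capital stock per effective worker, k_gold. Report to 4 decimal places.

k_gold ≈ 3.4471

Break-even investment rate: n + g + δ = 0.006 + 0.015 + 0.058 = 0.079.
At the golden rule the marginal product of capital equals n+g+δ: 0.21·k^(0.21−1) = 0.079. Solving, k_gold = (0.21/0.079)^(1/0.79) ≈ 3.4471.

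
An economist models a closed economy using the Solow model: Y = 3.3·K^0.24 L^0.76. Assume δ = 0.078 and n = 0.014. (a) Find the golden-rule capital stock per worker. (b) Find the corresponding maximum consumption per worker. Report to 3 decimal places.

(a) k_gold ≈ 16.990; (b) c_gold ≈ 4.950

Capital per worker breaks even when investment replaces (n + δ)·k; here n + δ = 0.092.
Maximizing c = f(k) − (n+δ)·k gives f'(k) = n+δ, i.e. 0.24·3.3·k^(0.24−1) = 0.092, so k_gold = (0.24·3.3/0.092)^(1/0.76) ≈ 16.9895.
y_gold = 3.3·16.9895^0.24 ≈ 6.5126; c_gold = y_gold − 0.092·k_gold ≈ 4.9496.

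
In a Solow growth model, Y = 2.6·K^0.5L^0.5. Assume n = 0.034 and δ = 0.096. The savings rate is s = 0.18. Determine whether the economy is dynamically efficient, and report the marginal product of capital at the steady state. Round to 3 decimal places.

The effective depreciation rate is n + δ = 0.034 + 0.096 = 0.13.
Steady-state k*: s·A·k^0.5 = 0.13·k gives k* = (0.18·2.6/0.13)^(1/0.5) ≈ 12.9600.
MPK = 0.5·2.6·12.9600^(-0.5) ≈ 0.3611.
MPK > n+δ = 0.13, so the economy is dynamically efficient (under-saving).

dynamically efficient; MPK ≈ 0.361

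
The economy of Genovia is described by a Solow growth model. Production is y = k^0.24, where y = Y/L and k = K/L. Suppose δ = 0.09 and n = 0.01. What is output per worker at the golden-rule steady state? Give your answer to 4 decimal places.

Break-even investment rate: n + δ = 0.01 + 0.09 = 0.1.
Maximizing c = f(k) − (n+δ)·k gives f'(k) = n+δ, i.e. 0.24·k^(0.24−1) = 0.1, so k_gold = (0.24/0.1)^(1/0.76) ≈ 3.1643.
Output: y_gold = k_gold^0.24 = 3.1643^0.24 ≈ 1.3185.

y_gold ≈ 1.3185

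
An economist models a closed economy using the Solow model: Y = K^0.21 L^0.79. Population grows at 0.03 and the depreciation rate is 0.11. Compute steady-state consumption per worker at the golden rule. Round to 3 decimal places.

c_gold ≈ 0.880

The effective depreciation rate is n + δ = 0.03 + 0.11 = 0.14.
Golden rule sets MPK = n+δ: 0.21·k^(0.21−1) = 0.14, so k_gold = (0.21/0.14)^(1/0.79) ≈ 1.6707.
y_gold = 1.6707^0.21 ≈ 1.1138.
c_gold = y_gold − (n+δ)·k_gold = 1.1138 − 0.14·1.6707 ≈ 0.8799.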